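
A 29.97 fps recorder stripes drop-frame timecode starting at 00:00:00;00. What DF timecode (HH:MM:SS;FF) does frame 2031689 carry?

Ten DF minutes hold 17982 frames, so frame 2031689 lies in block 112 (frames 2013984–2031965) with 17705 frames into that block.
The block's first minute is 1800 frames and the rest 1798 each; 17705 frames reaches minute 9, so 112 × 18 + 9 × 2 = 2034 labels have been skipped so far.
Adding those back, label number 2031689 + 2034 = 2033723 at 30 labels/s is 67790 s + 23 f = 18 h 49 min 50 s frame 23, i.e. 18:49:50;23.

18:49:50;23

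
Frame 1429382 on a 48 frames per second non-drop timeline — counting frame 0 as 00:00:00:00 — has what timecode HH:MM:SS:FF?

1429382 ÷ 48 = 29778 full seconds, remainder 38 frames.
29778 s = 8 h 16 min 18 s.
Timecode: 08:16:18:38.

08:16:18:38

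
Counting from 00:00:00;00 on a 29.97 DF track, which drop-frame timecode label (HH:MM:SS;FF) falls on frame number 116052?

Each 10-minute DF block holds 10 × 60 × 30 − 9 × 2 = 17982 frames. 116052 ÷ 17982 → 6 full blocks, remainder 8160.
Within the partial block the first minute is 1800 frames and each further minute 1798, so 4 further minute boundaries passed. Total skipped labels = 18 × 6 + 2 × 4 = 116.
Non-drop label index = 116052 + 116 = 116168; at 30 labels/s that is 01:04:32:08, i.e. DF 01:04:32;08.

01:04:32;08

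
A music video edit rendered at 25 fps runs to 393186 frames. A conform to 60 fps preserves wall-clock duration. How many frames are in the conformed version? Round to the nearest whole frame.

943646 frames

Frames at target rate = 393186 × (60) / (25) = 4718232/5 ≈ 943646.400.
Nearest whole frame: 943646.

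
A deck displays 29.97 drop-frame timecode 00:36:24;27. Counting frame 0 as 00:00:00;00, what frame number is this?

Complete 10-minute blocks: 3, each 17982 frames → 53946.
Remaining 6 whole minutes in the current block: 1800 + 5 × 1798 = 10790 frames.
Within the current minute: 24 × 30 + 27 − 2 = 745 (labels ;00/;01 skipped at this minute). Total = 53946 + 10790 + 745 = 65481.

65481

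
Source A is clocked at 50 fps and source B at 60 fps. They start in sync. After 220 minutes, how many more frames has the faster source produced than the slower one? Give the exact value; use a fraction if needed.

132000 frames

220 min = 13200 s.
A emits 50 × 13200 = 660000 frames; B emits 60 × 13200 = 792000.
Difference = 132000 frames; B is ahead of A.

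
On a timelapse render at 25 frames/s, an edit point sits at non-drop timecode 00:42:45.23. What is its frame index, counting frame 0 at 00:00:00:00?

64148

Total seconds to the label: (0 × 3600 + 42 × 60 + 45) = 2565.
Frame index = 2565 × 25 + 23 = 64148.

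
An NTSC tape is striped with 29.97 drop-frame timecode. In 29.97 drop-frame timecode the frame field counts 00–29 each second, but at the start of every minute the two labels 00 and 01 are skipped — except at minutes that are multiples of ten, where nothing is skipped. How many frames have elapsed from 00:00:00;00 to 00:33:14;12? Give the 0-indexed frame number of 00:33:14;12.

59772

As if non-drop at 30 labels/s: (0 × 3600 + 33 × 60 + 14) × 30 + 12 = 59832.
Minute boundaries passed: 33; those not divisible by 10: 33 − 3 = 30; dropped labels = 2 × 30 = 60.
Actual frame index = 59832 − 60 = 59772.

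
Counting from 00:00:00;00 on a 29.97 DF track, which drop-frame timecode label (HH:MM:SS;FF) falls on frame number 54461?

Each 10-minute DF block holds 10 × 60 × 30 − 9 × 2 = 17982 frames. 54461 ÷ 17982 → 3 full blocks, remainder 515.
Within the partial block the first minute is 1800 frames and each further minute 1798, so 0 further minute boundaries passed. Total skipped labels = 18 × 3 + 2 × 0 = 54.
Non-drop label index = 54461 + 54 = 54515; at 30 labels/s that is 00:30:17:05, i.e. DF 00:30:17;05.

00:30:17;05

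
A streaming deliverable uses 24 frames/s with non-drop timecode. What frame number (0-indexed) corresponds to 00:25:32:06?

36774

Total seconds to the label: (0 × 3600 + 25 × 60 + 32) = 1532.
Frame index = 1532 × 24 + 6 = 36774.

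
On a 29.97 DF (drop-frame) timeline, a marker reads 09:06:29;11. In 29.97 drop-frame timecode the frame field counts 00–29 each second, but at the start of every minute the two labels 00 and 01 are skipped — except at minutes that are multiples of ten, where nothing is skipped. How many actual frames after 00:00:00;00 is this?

Complete 10-minute blocks: 54, each 17982 frames → 971028.
Remaining 6 whole minutes in the current block: 1800 + 5 × 1798 = 10790 frames.
Within the current minute: 29 × 30 + 11 − 2 = 879 (labels ;00/;01 skipped at this minute). Total = 971028 + 10790 + 879 = 982697.

982697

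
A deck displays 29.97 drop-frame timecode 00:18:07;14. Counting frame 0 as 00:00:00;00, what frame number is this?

32590

Complete 10-minute blocks: 1, each 17982 frames → 17982.
Remaining 8 whole minutes in the current block: 1800 + 7 × 1798 = 14386 frames.
Within the current minute: 7 × 30 + 14 − 2 = 222 (labels ;00/;01 skipped at this minute). Total = 17982 + 14386 + 222 = 32590.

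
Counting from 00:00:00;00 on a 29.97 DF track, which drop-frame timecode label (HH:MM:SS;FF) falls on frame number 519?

00:00:17;09

Ten DF minutes hold 17982 frames, so frame 519 lies in block 0 (frames 0–17981) with 519 frames into that block.
The block's first minute is 1800 frames and the rest 1798 each; 519 frames reaches minute 0, so 0 × 18 + 0 × 2 = 0 labels have been skipped so far.
Adding those back, label number 519 + 0 = 519 at 30 labels/s is 17 s + 9 f = 0 h 0 min 17 s frame 9, i.e. 00:00:17;09.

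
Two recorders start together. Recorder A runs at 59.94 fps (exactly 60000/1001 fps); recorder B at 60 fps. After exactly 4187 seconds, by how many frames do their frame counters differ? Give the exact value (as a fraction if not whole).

A emits 60000/1001 × 4187 = 251220000/1001 frames; B emits 60 × 4187 = 251220.
Difference = 251220/1001 frames (≈ 250.9690); B is ahead of A.

251220/1001 frames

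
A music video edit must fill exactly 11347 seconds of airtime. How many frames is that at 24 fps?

Frames = 11347 × 24 = 272328.

272328 frames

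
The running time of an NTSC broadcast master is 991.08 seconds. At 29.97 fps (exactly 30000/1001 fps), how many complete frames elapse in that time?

29702 frames

Frames = 991.08 × 30000/1001 = 29732400/1001 ≈ 29702.6973.
Complete frames: 29702.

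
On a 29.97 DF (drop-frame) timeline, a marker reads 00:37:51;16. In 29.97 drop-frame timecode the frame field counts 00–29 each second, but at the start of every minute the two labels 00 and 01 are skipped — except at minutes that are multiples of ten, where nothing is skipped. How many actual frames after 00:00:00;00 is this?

Complete 10-minute blocks: 3, each 17982 frames → 53946.
Remaining 7 whole minutes in the current block: 1800 + 6 × 1798 = 12588 frames.
Within the current minute: 51 × 30 + 16 − 2 = 1544 (labels ;00/;01 skipped at this minute). Total = 53946 + 12588 + 1544 = 68078.

68078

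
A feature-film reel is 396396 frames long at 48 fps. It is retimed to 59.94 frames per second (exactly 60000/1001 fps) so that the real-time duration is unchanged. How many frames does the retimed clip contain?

Target frames = source frames × (target rate / source rate) = 396396 × (60000/1001)/(48) = 396396 × 1250/1001 = 495000.

495000 frames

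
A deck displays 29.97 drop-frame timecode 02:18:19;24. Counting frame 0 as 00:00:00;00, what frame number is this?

248744

As if non-drop at 30 labels/s: (2 × 3600 + 18 × 60 + 19) × 30 + 24 = 248994.
Minute boundaries passed: 138; those not divisible by 10: 138 − 13 = 125; dropped labels = 2 × 125 = 250.
Actual frame index = 248994 − 250 = 248744.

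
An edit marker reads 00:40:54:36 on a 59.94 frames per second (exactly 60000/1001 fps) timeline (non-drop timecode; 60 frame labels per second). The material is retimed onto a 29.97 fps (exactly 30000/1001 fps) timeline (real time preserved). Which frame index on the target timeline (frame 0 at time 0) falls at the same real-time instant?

frame 73638

Source frame index: (0×3600 + 40×60 + 54) × 60 + 36 = 147276.
Real time: 147276 / (60000/1001) = 12285273/5000 s.
Target frame: (12285273/5000) × (30000/1001) = 73638.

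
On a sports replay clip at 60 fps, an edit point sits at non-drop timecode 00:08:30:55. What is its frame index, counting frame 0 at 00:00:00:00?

30655

Total seconds to the label: (0 × 3600 + 8 × 60 + 30) = 510.
Frame index = 510 × 60 + 55 = 30655.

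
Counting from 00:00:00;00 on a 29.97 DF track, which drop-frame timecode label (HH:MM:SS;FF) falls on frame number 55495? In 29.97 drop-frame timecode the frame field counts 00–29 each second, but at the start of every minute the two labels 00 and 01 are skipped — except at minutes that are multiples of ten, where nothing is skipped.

Ten DF minutes hold 17982 frames, so frame 55495 lies in block 3 (frames 53946–71927) with 1549 frames into that block.
The block's first minute is 1800 frames and the rest 1798 each; 1549 frames reaches minute 0, so 3 × 18 + 0 × 2 = 54 labels have been skipped so far.
Adding those back, label number 55495 + 54 = 55549 at 30 labels/s is 1851 s + 19 f = 0 h 30 min 51 s frame 19, i.e. 00:30:51;19.

00:30:51;19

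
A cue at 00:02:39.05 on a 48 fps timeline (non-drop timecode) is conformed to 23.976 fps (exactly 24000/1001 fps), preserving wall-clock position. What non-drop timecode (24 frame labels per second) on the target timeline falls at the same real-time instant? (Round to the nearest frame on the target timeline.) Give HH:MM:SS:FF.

Source frame index: (0×3600 + 2×60 + 39) × 48 + 5 = 7637.
Real time: 7637 / (48) = 7637/48 s.
Target frame: (7637/48) × (24000/1001) = 545500/143 ≈ 3814.685 → 3815.
At 24 labels/s: frame 3815 → 00:02:38:23.

00:02:38:23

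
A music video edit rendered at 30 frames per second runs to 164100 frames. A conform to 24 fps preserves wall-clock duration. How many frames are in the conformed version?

131280 frames

Target frames = source frames × (target rate / source rate) = 164100 × (24)/(30) = 164100 × 4/5 = 131280.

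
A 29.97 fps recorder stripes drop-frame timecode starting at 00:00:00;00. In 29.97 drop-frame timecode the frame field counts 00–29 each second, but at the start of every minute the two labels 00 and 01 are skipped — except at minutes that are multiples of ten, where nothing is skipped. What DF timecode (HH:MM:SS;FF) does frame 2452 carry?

Ten DF minutes hold 17982 frames, so frame 2452 lies in block 0 (frames 0–17981) with 2452 frames into that block.
The block's first minute is 1800 frames and the rest 1798 each; 2452 frames reaches minute 1, so 0 × 18 + 1 × 2 = 2 labels have been skipped so far.
Adding those back, label number 2452 + 2 = 2454 at 30 labels/s is 81 s + 24 f = 0 h 1 min 21 s frame 24, i.e. 00:01:21;24.

00:01:21;24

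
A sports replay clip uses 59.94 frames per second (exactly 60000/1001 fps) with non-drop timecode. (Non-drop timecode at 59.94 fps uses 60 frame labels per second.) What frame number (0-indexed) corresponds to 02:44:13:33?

frame 591213

Total seconds to the label: (2 × 3600 + 44 × 60 + 13) = 9853.
Frame index = 9853 × 60 + 33 = 591213.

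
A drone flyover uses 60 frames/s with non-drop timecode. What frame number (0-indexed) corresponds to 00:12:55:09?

Total seconds to the label: (0 × 3600 + 12 × 60 + 55) = 775.
Frame index = 775 × 60 + 9 = 46509.

frame 46509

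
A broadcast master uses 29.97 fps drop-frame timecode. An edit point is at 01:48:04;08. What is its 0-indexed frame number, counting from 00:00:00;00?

194332

Complete 10-minute blocks: 10, each 17982 frames → 179820.
Remaining 8 whole minutes in the current block: 1800 + 7 × 1798 = 14386 frames.
Within the current minute: 4 × 30 + 8 − 2 = 126 (labels ;00/;01 skipped at this minute). Total = 179820 + 14386 + 126 = 194332.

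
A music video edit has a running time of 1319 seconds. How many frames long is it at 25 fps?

Frames = 1319 × 25 = 32975.

32975 frames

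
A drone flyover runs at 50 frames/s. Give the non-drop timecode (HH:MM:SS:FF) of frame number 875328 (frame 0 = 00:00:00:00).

04:51:46:28

875328 ÷ 50 = 17506 full seconds, remainder 28 frames.
17506 s = 4 h 51 min 46 s.
Timecode: 04:51:46:28.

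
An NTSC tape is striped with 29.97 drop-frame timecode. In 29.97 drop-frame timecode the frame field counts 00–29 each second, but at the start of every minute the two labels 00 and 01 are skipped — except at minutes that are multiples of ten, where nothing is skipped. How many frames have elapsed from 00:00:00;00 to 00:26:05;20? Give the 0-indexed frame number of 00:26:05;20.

46922

Complete 10-minute blocks: 2, each 17982 frames → 35964.
Remaining 6 whole minutes in the current block: 1800 + 5 × 1798 = 10790 frames.
Within the current minute: 5 × 30 + 20 − 2 = 168 (labels ;00/;01 skipped at this minute). Total = 35964 + 10790 + 168 = 46922.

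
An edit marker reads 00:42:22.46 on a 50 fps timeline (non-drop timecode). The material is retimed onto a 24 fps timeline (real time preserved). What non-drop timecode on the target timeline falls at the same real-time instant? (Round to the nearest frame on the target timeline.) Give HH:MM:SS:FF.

Source frame index: (0×3600 + 42×60 + 22) × 50 + 46 = 127146.
Real time: 127146 / (50) = 63573/25 s.
Target frame: (63573/25) × (24) = 1525752/25 ≈ 61030.080 → 61030.
At 24 labels/s: frame 61030 → 00:42:22:22.

00:42:22:22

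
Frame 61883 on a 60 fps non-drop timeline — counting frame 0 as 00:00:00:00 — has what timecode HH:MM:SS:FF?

61883 ÷ 60 = 1031 full seconds, remainder 23 frames.
1031 s = 0 h 17 min 11 s.
Timecode: 00:17:11:23.

00:17:11:23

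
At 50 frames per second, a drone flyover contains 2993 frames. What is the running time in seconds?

59.86 seconds

Running time = 2993 / (50) = 59.86 s.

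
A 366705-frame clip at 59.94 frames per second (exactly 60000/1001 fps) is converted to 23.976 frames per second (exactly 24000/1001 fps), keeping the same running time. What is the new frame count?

Target frames = source frames × (target rate / source rate) = 366705 × (24000/1001)/(60000/1001) = 366705 × 2/5 = 146682.

146682 frames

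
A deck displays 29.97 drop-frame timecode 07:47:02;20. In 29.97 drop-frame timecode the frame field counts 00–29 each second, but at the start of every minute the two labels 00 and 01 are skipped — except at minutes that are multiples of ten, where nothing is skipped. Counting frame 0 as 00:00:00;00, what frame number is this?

Complete 10-minute blocks: 46, each 17982 frames → 827172.
Remaining 7 whole minutes in the current block: 1800 + 6 × 1798 = 12588 frames.
Within the current minute: 2 × 30 + 20 − 2 = 78 (labels ;00/;01 skipped at this minute). Total = 827172 + 12588 + 78 = 839838.

839838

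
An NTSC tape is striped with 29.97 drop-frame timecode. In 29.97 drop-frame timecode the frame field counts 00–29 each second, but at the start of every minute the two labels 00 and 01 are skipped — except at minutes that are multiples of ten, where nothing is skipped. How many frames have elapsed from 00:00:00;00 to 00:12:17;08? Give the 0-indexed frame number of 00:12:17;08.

22096

As if non-drop at 30 labels/s: (0 × 3600 + 12 × 60 + 17) × 30 + 8 = 22118.
Minute boundaries passed: 12; those not divisible by 10: 12 − 1 = 11; dropped labels = 2 × 11 = 22.
Actual frame index = 22118 − 22 = 22096.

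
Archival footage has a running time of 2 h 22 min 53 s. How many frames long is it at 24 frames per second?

205752 frames

2 h 22 min 53 s = 8573 s.
Frames = 8573 × 24 = 205752.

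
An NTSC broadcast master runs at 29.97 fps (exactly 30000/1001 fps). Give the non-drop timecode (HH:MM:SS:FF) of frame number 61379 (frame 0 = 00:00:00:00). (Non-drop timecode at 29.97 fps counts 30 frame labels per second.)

00:34:05:29

61379 ÷ 30 = 2045 full seconds, remainder 29 frames.
2045 s = 0 h 34 min 5 s.
Timecode: 00:34:05:29.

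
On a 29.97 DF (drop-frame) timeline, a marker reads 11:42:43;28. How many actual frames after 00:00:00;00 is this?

Complete 10-minute blocks: 70, each 17982 frames → 1258740.
Remaining 2 whole minutes in the current block: 1800 + 1 × 1798 = 3598 frames.
Within the current minute: 43 × 30 + 28 − 2 = 1316 (labels ;00/;01 skipped at this minute). Total = 1258740 + 3598 + 1316 = 1263654.

1263654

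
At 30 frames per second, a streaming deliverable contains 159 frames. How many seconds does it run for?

5.3 seconds

Running time = 159 / (30) = 5.3 s.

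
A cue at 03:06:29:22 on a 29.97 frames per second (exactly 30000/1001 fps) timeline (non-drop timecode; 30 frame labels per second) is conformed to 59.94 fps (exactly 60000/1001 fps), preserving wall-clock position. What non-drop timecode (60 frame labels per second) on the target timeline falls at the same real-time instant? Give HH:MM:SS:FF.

Source frame index: (3×3600 + 6×60 + 29) × 30 + 22 = 335692.
Real time: 335692 / (30000/1001) = 84006923/7500 s.
Target frame: (84006923/7500) × (60000/1001) = 671384.
At 60 labels/s: frame 671384 → 03:06:29:44.

03:06:29:44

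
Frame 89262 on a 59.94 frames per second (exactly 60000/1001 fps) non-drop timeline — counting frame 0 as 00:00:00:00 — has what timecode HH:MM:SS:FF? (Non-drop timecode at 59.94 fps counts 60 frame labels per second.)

89262 ÷ 60 = 1487 full seconds, remainder 42 frames.
1487 s = 0 h 24 min 47 s.
Timecode: 00:24:47:42.

00:24:47:42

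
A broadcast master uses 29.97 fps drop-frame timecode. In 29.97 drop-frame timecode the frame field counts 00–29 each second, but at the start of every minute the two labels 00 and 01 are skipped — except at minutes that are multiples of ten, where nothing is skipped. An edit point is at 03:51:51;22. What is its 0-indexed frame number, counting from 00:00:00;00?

416936

As if non-drop at 30 labels/s: (3 × 3600 + 51 × 60 + 51) × 30 + 22 = 417352.
Minute boundaries passed: 231; those not divisible by 10: 231 − 23 = 208; dropped labels = 2 × 208 = 416.
Actual frame index = 417352 − 416 = 416936.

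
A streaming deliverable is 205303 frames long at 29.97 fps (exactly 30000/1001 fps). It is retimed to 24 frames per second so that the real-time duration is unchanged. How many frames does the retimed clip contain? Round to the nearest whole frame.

164407 frames

Frames at target rate = 205303 × (24) / (30000/1001) = 205508303/1250 ≈ 164406.642.
Nearest whole frame: 164407.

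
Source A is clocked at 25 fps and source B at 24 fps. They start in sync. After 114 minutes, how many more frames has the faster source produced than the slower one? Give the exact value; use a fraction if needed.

114 min = 6840 s.
A emits 25 × 6840 = 171000 frames; B emits 24 × 6840 = 164160.
Difference = 6840 frames; B is behind A.

6840 frames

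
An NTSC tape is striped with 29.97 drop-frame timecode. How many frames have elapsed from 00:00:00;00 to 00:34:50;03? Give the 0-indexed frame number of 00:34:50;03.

62641

As if non-drop at 30 labels/s: (0 × 3600 + 34 × 60 + 50) × 30 + 3 = 62703.
Minute boundaries passed: 34; those not divisible by 10: 34 − 3 = 31; dropped labels = 2 × 31 = 62.
Actual frame index = 62703 − 62 = 62641.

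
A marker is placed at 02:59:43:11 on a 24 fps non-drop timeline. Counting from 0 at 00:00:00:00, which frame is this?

Total seconds to the label: (2 × 3600 + 59 × 60 + 43) = 10783.
Frame index = 10783 × 24 + 11 = 258803.

258803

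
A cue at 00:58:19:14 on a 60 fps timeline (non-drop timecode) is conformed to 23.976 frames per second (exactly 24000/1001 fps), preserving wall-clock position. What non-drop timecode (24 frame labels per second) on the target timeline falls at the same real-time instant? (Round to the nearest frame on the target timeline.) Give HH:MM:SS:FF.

Source frame index: (0×3600 + 58×60 + 19) × 60 + 14 = 209954.
Real time: 209954 / (60) = 104977/30 s.
Target frame: (104977/30) × (24000/1001) = 83981600/1001 ≈ 83897.702 → 83898.
At 24 labels/s: frame 83898 → 00:58:15:18.

00:58:15:18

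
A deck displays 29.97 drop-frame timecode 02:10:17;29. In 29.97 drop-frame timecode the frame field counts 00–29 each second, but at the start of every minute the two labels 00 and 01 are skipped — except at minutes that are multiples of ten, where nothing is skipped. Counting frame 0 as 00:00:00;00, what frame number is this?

234305

Complete 10-minute blocks: 13, each 17982 frames → 233766.
Remaining 0 whole minutes in the current block: 0 frames.
Within the current minute: 17 × 30 + 29 = 539. Total = 233766 + 0 + 539 = 234305.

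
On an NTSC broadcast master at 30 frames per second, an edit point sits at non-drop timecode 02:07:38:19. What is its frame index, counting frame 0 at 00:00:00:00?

Total seconds to the label: (2 × 3600 + 7 × 60 + 38) = 7658.
Frame index = 7658 × 30 + 19 = 229759.

frame 229759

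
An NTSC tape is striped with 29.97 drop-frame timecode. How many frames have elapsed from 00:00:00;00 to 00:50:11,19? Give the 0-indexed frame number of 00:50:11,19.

90259

As if non-drop at 30 labels/s: (0 × 3600 + 50 × 60 + 11) × 30 + 19 = 90349.
Minute boundaries passed: 50; those not divisible by 10: 50 − 5 = 45; dropped labels = 2 × 45 = 90.
Actual frame index = 90349 − 90 = 90259.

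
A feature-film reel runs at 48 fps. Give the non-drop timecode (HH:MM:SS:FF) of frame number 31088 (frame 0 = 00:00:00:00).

00:10:47:32

31088 ÷ 48 = 647 full seconds, remainder 32 frames.
647 s = 0 h 10 min 47 s.
Timecode: 00:10:47:32.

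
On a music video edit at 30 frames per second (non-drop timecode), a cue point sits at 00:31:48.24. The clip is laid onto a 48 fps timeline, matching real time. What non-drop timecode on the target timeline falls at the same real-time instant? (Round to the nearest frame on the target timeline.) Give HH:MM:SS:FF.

Source frame index: (0×3600 + 31×60 + 48) × 30 + 24 = 57264.
Real time: 57264 / (30) = 9544/5 s.
Target frame: (9544/5) × (48) = 458112/5 ≈ 91622.400 → 91622.
At 48 labels/s: frame 91622 → 00:31:48:38.

00:31:48:38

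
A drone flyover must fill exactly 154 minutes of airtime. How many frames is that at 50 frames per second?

154 min = 9240 s.
Frames = 9240 × 50 = 462000.

462000 frames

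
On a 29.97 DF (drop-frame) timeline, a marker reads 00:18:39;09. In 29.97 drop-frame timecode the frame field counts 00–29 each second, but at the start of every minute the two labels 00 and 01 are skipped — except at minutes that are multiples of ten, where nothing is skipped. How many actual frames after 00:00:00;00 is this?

33545

Complete 10-minute blocks: 1, each 17982 frames → 17982.
Remaining 8 whole minutes in the current block: 1800 + 7 × 1798 = 14386 frames.
Within the current minute: 39 × 30 + 9 − 2 = 1177 (labels ;00/;01 skipped at this minute). Total = 17982 + 14386 + 1177 = 33545.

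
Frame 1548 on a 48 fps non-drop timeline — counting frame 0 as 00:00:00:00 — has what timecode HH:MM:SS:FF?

00:00:32:12

1548 ÷ 48 = 32 full seconds, remainder 12 frames.
32 s = 0 h 0 min 32 s.
Timecode: 00:00:32:12.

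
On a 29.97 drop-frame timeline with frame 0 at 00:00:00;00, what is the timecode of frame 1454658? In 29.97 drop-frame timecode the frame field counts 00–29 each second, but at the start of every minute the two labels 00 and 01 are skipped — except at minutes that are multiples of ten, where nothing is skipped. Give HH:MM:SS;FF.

Ten DF minutes hold 17982 frames, so frame 1454658 lies in block 80 (frames 1438560–1456541) with 16098 frames into that block.
The block's first minute is 1800 frames and the rest 1798 each; 16098 frames reaches minute 8, so 80 × 18 + 8 × 2 = 1456 labels have been skipped so far.
Adding those back, label number 1454658 + 1456 = 1456114 at 30 labels/s is 48537 s + 4 f = 13 h 28 min 57 s frame 4, i.e. 13:28:57;04.

13:28:57;04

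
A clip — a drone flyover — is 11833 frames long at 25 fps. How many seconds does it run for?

Running time = 11833 / (25) = 473.32 s.

473.32 seconds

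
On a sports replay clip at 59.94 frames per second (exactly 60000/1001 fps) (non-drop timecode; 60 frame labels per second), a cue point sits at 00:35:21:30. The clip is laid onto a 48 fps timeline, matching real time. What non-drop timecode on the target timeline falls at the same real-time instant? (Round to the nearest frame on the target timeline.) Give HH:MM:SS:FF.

Source frame index: (0×3600 + 35×60 + 21) × 60 + 30 = 127290.
Real time: 127290 / (60000/1001) = 4247243/2000 s.
Target frame: (4247243/2000) × (48) = 12741729/125 ≈ 101933.832 → 101934.
At 48 labels/s: frame 101934 → 00:35:23:30.

00:35:23:30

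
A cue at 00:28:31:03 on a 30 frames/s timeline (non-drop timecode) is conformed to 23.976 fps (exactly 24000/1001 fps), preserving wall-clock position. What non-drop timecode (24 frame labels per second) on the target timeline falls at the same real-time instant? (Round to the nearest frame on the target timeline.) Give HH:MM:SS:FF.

00:28:29:09

Source frame index: (0×3600 + 28×60 + 31) × 30 + 3 = 51333.
Real time: 51333 / (30) = 17111/10 s.
Target frame: (17111/10) × (24000/1001) = 41066400/1001 ≈ 41025.375 → 41025.
At 24 labels/s: frame 41025 → 00:28:29:09.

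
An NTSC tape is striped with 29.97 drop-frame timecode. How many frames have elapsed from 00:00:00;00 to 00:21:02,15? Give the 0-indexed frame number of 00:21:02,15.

Complete 10-minute blocks: 2, each 17982 frames → 35964.
Remaining 1 whole minute in the current block: 1800 + 0 × 1798 = 1800 frames.
Within the current minute: 2 × 30 + 15 − 2 = 73 (labels ;00/;01 skipped at this minute). Total = 35964 + 1800 + 73 = 37837.

37837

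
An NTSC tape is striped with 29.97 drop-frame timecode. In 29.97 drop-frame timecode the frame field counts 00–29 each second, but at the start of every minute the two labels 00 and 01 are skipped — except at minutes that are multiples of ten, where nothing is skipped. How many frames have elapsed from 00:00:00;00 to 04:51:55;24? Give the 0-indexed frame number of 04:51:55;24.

As if non-drop at 30 labels/s: (4 × 3600 + 51 × 60 + 55) × 30 + 24 = 525474.
Minute boundaries passed: 291; those not divisible by 10: 291 − 29 = 262; dropped labels = 2 × 262 = 524.
Actual frame index = 525474 − 524 = 524950.

524950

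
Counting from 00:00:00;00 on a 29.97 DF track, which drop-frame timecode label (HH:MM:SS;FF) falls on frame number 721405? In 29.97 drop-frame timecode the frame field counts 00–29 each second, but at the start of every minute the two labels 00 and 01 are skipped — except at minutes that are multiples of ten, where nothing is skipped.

06:41:10;27

Each 10-minute DF block holds 10 × 60 × 30 − 9 × 2 = 17982 frames. 721405 ÷ 17982 → 40 full blocks, remainder 2125.
Within the partial block the first minute is 1800 frames and each further minute 1798, so 1 further minute boundary passed. Total skipped labels = 18 × 40 + 2 × 1 = 722.
Non-drop label index = 721405 + 722 = 722127; at 30 labels/s that is 06:41:10:27, i.e. DF 06:41:10;27.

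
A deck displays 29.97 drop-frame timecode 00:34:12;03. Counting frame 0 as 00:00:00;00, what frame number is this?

61501

Complete 10-minute blocks: 3, each 17982 frames → 53946.
Remaining 4 whole minutes in the current block: 1800 + 3 × 1798 = 7194 frames.
Within the current minute: 12 × 30 + 3 − 2 = 361 (labels ;00/;01 skipped at this minute). Total = 53946 + 7194 + 361 = 61501.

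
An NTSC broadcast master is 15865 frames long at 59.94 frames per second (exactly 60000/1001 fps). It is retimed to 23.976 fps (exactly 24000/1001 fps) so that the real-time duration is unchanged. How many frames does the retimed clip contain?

Target frames = source frames × (target rate / source rate) = 15865 × (24000/1001)/(60000/1001) = 15865 × 2/5 = 6346.

6346 frames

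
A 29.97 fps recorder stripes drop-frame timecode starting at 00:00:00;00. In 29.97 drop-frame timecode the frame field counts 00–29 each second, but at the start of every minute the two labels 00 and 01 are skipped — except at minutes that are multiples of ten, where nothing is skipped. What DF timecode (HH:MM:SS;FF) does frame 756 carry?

Ten DF minutes hold 17982 frames, so frame 756 lies in block 0 (frames 0–17981) with 756 frames into that block.
The block's first minute is 1800 frames and the rest 1798 each; 756 frames reaches minute 0, so 0 × 18 + 0 × 2 = 0 labels have been skipped so far.
Adding those back, label number 756 + 0 = 756 at 30 labels/s is 25 s + 6 f = 0 h 0 min 25 s frame 6, i.e. 00:00:25;06.

00:00:25;06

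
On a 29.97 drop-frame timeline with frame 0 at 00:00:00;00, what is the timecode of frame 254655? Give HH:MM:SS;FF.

Ten DF minutes hold 17982 frames, so frame 254655 lies in block 14 (frames 251748–269729) with 2907 frames into that block.
The block's first minute is 1800 frames and the rest 1798 each; 2907 frames reaches minute 1, so 14 × 18 + 1 × 2 = 254 labels have been skipped so far.
Adding those back, label number 254655 + 254 = 254909 at 30 labels/s is 8496 s + 29 f = 2 h 21 min 36 s frame 29, i.e. 02:21:36;29.

02:21:36;29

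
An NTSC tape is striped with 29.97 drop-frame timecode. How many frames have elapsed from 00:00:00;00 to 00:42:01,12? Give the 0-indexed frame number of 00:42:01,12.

75566

Complete 10-minute blocks: 4, each 17982 frames → 71928.
Remaining 2 whole minutes in the current block: 1800 + 1 × 1798 = 3598 frames.
Within the current minute: 1 × 30 + 12 − 2 = 40 (labels ;00/;01 skipped at this minute). Total = 71928 + 3598 + 40 = 75566.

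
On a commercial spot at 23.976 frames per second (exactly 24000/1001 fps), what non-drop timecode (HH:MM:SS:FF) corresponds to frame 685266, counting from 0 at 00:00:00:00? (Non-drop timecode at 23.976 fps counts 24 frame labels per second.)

07:55:52:18

685266 ÷ 24 = 28552 full seconds, remainder 18 frames.
28552 s = 7 h 55 min 52 s.
Timecode: 07:55:52:18.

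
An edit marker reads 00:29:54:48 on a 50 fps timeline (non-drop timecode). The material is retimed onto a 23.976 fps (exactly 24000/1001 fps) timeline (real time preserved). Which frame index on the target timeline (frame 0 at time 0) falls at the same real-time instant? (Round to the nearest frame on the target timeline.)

Source frame index: (0×3600 + 29×60 + 54) × 50 + 48 = 89748.
Real time: 89748 / (50) = 44874/25 s.
Target frame: (44874/25) × (24000/1001) = 43079040/1001 ≈ 43036.004 → 43036.

frame 43036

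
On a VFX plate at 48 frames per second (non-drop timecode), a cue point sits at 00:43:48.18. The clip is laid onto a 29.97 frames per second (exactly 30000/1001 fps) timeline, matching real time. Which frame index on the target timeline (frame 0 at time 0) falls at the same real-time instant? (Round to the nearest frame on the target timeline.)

Source frame index: (0×3600 + 43×60 + 48) × 48 + 18 = 126162.
Real time: 126162 / (48) = 21027/8 s.
Target frame: (21027/8) × (30000/1001) = 78851250/1001 ≈ 78772.478 → 78772.

frame 78772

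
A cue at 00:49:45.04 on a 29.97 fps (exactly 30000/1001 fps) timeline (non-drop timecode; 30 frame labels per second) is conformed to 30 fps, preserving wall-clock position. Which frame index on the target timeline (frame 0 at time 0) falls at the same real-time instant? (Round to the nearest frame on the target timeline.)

Source frame index: (0×3600 + 49×60 + 45) × 30 + 4 = 89554.
Real time: 89554 / (30000/1001) = 44821777/15000 s.
Target frame: (44821777/15000) × (30) = 44821777/500 ≈ 89643.554 → 89644.

frame 89644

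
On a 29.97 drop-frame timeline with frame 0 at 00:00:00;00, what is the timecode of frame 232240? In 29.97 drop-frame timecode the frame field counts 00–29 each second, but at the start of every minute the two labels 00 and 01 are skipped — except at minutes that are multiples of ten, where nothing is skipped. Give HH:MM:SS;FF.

02:09:09;04

Ten DF minutes hold 17982 frames, so frame 232240 lies in block 12 (frames 215784–233765) with 16456 frames into that block.
The block's first minute is 1800 frames and the rest 1798 each; 16456 frames reaches minute 9, so 12 × 18 + 9 × 2 = 234 labels have been skipped so far.
Adding those back, label number 232240 + 234 = 232474 at 30 labels/s is 7749 s + 4 f = 2 h 9 min 9 s frame 4, i.e. 02:09:09;04.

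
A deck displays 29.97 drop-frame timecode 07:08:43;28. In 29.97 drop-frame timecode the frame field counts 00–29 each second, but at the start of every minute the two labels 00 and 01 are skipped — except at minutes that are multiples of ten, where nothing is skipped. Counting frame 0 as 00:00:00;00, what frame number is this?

770946

As if non-drop at 30 labels/s: (7 × 3600 + 8 × 60 + 43) × 30 + 28 = 771718.
Minute boundaries passed: 428; those not divisible by 10: 428 − 42 = 386; dropped labels = 2 × 386 = 772.
Actual frame index = 771718 − 772 = 770946.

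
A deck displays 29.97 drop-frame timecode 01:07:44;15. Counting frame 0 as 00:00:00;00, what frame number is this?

As if non-drop at 30 labels/s: (1 × 3600 + 7 × 60 + 44) × 30 + 15 = 121935.
Minute boundaries passed: 67; those not divisible by 10: 67 − 6 = 61; dropped labels = 2 × 61 = 122.
Actual frame index = 121935 − 122 = 121813.

121813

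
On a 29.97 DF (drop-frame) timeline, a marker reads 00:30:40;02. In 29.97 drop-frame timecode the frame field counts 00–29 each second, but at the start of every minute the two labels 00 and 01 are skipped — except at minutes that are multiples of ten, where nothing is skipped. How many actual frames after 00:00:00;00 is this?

As if non-drop at 30 labels/s: (0 × 3600 + 30 × 60 + 40) × 30 + 2 = 55202.
Minute boundaries passed: 30; those not divisible by 10: 30 − 3 = 27; dropped labels = 2 × 27 = 54.
Actual frame index = 55202 − 54 = 55148.

55148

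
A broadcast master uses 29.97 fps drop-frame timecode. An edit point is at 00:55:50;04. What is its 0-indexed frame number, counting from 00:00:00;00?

100404

Complete 10-minute blocks: 5, each 17982 frames → 89910.
Remaining 5 whole minutes in the current block: 1800 + 4 × 1798 = 8992 frames.
Within the current minute: 50 × 30 + 4 − 2 = 1502 (labels ;00/;01 skipped at this minute). Total = 89910 + 8992 + 1502 = 100404.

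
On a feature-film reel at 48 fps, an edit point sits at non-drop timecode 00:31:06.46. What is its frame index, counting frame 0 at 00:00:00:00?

Total seconds to the label: (0 × 3600 + 31 × 60 + 6) = 1866.
Frame index = 1866 × 48 + 46 = 89614.

frame 89614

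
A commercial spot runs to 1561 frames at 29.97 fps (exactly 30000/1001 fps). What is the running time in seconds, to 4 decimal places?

Running time = 1561 × 1001/30000 = 1562561/30000 s ≈ 52.0854 s.

52.0854 seconds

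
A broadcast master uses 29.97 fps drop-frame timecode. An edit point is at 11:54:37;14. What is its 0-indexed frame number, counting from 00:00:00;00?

Complete 10-minute blocks: 71, each 17982 frames → 1276722.
Remaining 4 whole minutes in the current block: 1800 + 3 × 1798 = 7194 frames.
Within the current minute: 37 × 30 + 14 − 2 = 1122 (labels ;00/;01 skipped at this minute). Total = 1276722 + 7194 + 1122 = 1285038.

1285038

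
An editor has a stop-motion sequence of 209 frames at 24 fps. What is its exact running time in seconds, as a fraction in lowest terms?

209/24 seconds

Running time = 209 ÷ (24) = 209 × 1/24 = 209/24 s.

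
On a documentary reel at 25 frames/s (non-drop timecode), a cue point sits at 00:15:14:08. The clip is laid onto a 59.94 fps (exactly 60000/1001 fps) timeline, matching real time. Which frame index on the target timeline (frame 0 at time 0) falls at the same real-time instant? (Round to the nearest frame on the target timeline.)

frame 54804

Source frame index: (0×3600 + 15×60 + 14) × 25 + 8 = 22858.
Real time: 22858 / (25) = 22858/25 s.
Target frame: (22858/25) × (60000/1001) = 4987200/91 ≈ 54804.396 → 54804.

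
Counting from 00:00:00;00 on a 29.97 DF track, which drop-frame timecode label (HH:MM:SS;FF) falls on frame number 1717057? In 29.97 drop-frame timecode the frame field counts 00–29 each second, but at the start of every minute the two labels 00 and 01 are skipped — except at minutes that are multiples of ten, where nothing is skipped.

15:54:52;15

Each 10-minute DF block holds 10 × 60 × 30 − 9 × 2 = 17982 frames. 1717057 ÷ 17982 → 95 full blocks, remainder 8767.
Within the partial block the first minute is 1800 frames and each further minute 1798, so 4 further minute boundaries passed. Total skipped labels = 18 × 95 + 2 × 4 = 1718.
Non-drop label index = 1717057 + 1718 = 1718775; at 30 labels/s that is 15:54:52:15, i.e. DF 15:54:52;15.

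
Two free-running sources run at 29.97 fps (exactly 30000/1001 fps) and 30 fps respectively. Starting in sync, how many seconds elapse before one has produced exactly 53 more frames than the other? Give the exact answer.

53053/30 seconds

The gap grows by |30 − 30000/1001| = 30/1001 frames per second.
Time for a 53-frame gap: 53 ÷ (30/1001) = 53053/30 s.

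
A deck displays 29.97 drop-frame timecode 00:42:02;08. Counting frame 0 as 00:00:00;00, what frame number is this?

As if non-drop at 30 labels/s: (0 × 3600 + 42 × 60 + 2) × 30 + 8 = 75668.
Minute boundaries passed: 42; those not divisible by 10: 42 − 4 = 38; dropped labels = 2 × 38 = 76.
Actual frame index = 75668 − 76 = 75592.

75592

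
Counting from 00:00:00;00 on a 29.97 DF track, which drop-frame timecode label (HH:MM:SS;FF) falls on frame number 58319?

Each 10-minute DF block holds 10 × 60 × 30 − 9 × 2 = 17982 frames. 58319 ÷ 17982 → 3 full blocks, remainder 4373.
Within the partial block the first minute is 1800 frames and each further minute 1798, so 2 further minute boundaries passed. Total skipped labels = 18 × 3 + 2 × 2 = 58.
Non-drop label index = 58319 + 58 = 58377; at 30 labels/s that is 00:32:25:27, i.e. DF 00:32:25;27.

00:32:25;27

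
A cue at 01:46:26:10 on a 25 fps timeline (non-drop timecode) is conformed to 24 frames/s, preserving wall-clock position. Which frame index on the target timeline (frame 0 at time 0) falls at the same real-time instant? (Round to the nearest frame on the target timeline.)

frame 153274

Source frame index: (1×3600 + 46×60 + 26) × 25 + 10 = 159660.
Real time: 159660 / (25) = 31932/5 s.
Target frame: (31932/5) × (24) = 766368/5 ≈ 153273.600 → 153274.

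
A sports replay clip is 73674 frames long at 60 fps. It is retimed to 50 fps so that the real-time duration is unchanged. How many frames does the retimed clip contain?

Target frames = source frames × (target rate / source rate) = 73674 × (50)/(60) = 73674 × 5/6 = 61395.

61395 frames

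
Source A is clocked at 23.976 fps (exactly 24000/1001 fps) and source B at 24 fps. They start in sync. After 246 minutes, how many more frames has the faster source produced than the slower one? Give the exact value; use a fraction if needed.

354240/1001 frames

246 min = 14760 s.
A emits 24000/1001 × 14760 = 354240000/1001 frames; B emits 24 × 14760 = 354240.
Difference = 354240/1001 frames (≈ 353.8861); B is ahead of A.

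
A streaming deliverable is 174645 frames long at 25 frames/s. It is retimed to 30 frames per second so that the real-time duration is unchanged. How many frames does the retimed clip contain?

Target frames = source frames × (target rate / source rate) = 174645 × (30)/(25) = 174645 × 6/5 = 209574.

209574 frames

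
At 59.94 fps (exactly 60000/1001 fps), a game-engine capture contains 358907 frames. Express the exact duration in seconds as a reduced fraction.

Running time = 358907 ÷ (60000/1001) = 358907 × 1001/60000 = 359265907/60000 s.

359265907/60000 seconds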